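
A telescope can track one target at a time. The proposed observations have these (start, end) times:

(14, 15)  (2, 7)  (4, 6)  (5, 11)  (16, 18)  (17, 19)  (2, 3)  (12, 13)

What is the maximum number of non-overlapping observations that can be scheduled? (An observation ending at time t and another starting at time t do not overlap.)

Greedy by earliest finish: after sorting by end time, pick each interval compatible with the last pick.
By end time: (2,3), (4,6), (2,7), (5,11), (12,13), (14,15), (16,18), (17,19).
Pick (2,3); next start ≥ 3 → (4,6); next start ≥ 6 → (12,13); next start ≥ 13 → (14,15); next start ≥ 15 → (16,18).
Selected 5 observations.

5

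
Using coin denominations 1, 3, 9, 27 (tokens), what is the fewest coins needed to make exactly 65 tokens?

Use the largest denomination that fits, subtract, and repeat.
65 − 2×27→11 − 1×9→2 − 2×1→0
Total coins = 2 + 1 + 2 = 5

5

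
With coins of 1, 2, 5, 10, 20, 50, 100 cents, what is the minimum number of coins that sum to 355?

355 − 3×100→55 − 1×50→5 − 1×5→0
Total coins = 3 + 1 + 1 = 5

5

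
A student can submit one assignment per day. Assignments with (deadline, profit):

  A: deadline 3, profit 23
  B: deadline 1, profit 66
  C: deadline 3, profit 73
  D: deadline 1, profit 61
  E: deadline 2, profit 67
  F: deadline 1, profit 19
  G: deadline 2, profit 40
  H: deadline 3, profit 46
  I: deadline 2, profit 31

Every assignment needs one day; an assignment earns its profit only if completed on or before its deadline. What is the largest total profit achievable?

Sort by profit descending; place each in the latest free slot ≤ its deadline.
Profit order: C=73 E=67 B=66 D=61 H=46 G=40 I=31 A=23 F=19
Assign: C→slot 3, E→slot 2, B→slot 1, D skipped, H skipped, G skipped, I skipped, A skipped, F skipped.
Slots: [1:B] [2:E] [3:C]
Profit = 66 + 67 + 73 = 206

206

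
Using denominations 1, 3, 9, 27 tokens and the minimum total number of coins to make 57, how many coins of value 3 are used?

Greedy: take as many of the largest coin as possible, then repeat with the remainder.
57 = 2×27 + 1×3
Count of 3: 1

1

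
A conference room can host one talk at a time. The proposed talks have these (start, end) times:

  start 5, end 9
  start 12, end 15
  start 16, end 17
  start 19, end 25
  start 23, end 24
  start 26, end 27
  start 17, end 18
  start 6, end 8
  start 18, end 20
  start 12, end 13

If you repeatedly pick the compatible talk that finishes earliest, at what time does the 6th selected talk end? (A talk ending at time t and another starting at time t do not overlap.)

24

Greedy by earliest finish: after sorting by end time, pick each interval compatible with the last pick.
By end time: (6,8), (5,9), (12,13), (12,15), (16,17), (17,18), (18,20), (23,24), (19,25), (26,27).
Pick (6,8); next start ≥ 8 → (12,13); next start ≥ 13 → (16,17); next start ≥ 17 → (17,18); next start ≥ 18 → (18,20); next start ≥ 20 → (23,24); next start ≥ 24 → (26,27).
Selected: (6,8) (12,13) (16,17) (17,18) (18,20) (23,24) (26,27)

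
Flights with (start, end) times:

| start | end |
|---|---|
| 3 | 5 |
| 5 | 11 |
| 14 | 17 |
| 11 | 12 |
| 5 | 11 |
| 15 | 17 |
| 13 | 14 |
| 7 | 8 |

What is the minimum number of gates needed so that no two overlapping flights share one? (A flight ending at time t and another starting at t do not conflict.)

starts: [3, 5, 5, 7, 11, 13, 14, 15]
ends:   [5, 8, 11, 11, 12, 14, 17, 17]
s3→1 e5→0 s5→1 s5→2 s7→3  — peak 3.

3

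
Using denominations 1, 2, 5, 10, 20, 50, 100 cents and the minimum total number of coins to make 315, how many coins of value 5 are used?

Greedy: take as many of the largest coin as possible, then repeat with the remainder.
315 − 3×100→15 − 1×10→5 − 1×5→0
Count of 5: 1

1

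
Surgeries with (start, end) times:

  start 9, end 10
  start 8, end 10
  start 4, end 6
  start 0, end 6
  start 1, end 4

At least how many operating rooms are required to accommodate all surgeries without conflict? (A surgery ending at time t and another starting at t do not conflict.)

2

Count concurrent intervals with a sweep; the peak is the room count.
Events (time:±→running): 0:+→1 1:+→2 … peak 2.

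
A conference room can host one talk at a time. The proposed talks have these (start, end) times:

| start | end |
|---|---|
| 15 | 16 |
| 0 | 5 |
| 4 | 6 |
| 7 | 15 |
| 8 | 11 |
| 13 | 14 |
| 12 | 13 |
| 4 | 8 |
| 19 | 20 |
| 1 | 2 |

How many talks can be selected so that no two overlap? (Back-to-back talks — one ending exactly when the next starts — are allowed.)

By end time: (1,2), (0,5), (4,6), (4,8), (8,11), (12,13), (13,14), (7,15), (15,16), (19,20).
Pick (1,2); next start ≥ 2 → (4,6); next start ≥ 6 → (8,11); next start ≥ 11 → (12,13); next start ≥ 13 → (13,14); next start ≥ 14 → (15,16); next start ≥ 16 → (19,20).
Selected 7 talks.

7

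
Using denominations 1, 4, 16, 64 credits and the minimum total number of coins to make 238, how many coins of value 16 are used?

2

Greedy: take as many of the largest coin as possible, then repeat with the remainder.
238 = 3×64 + 2×16 + 3×4 + 2×1
Count of 16: 2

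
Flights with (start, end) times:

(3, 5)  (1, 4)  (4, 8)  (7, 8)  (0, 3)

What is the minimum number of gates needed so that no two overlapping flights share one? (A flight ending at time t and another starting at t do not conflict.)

Count concurrent intervals with a sweep; the peak is the room count.
Events (time:±→running): 0:+→1 1:+→2 … peak 2.

2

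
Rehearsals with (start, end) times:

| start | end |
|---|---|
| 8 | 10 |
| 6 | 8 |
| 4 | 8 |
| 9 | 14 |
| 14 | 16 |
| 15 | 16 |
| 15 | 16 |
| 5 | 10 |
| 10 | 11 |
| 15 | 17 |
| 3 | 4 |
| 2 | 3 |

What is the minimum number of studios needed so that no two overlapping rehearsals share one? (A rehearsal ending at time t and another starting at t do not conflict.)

The answer is the maximum number of intervals overlapping at any instant.
Events (time:±→running): 2:+→1 3:-→0 3:+→1 4:-→0 4:+→1 5:+→2 6:+→3 8:-→2 8:-→1 8:+→2 9:+→3 10:-→2 10:-→1 10:+→2 11:-→1 14:-→0 14:+→1 15:+→2 15:+→3 15:+→4 … peak 4.

4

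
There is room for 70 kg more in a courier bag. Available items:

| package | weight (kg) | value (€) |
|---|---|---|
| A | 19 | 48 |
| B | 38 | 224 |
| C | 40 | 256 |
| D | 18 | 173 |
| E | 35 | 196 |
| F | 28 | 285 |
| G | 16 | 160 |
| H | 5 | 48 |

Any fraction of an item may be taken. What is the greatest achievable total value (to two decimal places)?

Greedy by value/weight ratio, highest first.
Order: F (285/28=10.18) > G (160/16=10.00) > D (173/18=9.61) > H (48/5=9.60) > C (256/40=6.40) > B (224/38=5.89) > E (196/35=5.60) > A (48/19=2.53)
Fill: take F (28 @ 285) → take G (16 @ 160) → take D (18 @ 173) → take H (5 @ 48) → take 3/40 of C → 19.20; 70/70 used.
Total value = 685.20

685.20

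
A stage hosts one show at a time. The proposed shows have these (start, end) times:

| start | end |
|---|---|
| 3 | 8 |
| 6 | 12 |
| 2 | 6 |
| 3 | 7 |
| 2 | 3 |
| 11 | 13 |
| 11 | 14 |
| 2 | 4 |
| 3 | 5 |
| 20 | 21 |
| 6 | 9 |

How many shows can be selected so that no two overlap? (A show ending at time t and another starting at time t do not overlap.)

By end time: (2,3), (2,4), (3,5), (2,6), (3,7), (3,8), (6,9), (6,12), (11,13), (11,14), (20,21).
Pick (2,3); next start ≥ 3 → (3,5); next start ≥ 5 → (6,9); next start ≥ 9 → (11,13); next start ≥ 13 → (20,21).
Selected 5 shows.

5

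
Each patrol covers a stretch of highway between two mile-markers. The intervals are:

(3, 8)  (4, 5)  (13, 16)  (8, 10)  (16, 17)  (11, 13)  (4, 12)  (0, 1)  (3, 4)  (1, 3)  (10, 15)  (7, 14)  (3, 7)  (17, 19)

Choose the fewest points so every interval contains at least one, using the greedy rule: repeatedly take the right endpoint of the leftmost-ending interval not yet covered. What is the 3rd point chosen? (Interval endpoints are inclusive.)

Process intervals by earliest right end; each time one isn't hit yet, stab at its right endpoint.
Sorted: [0,1] [1,3] [3,4] [4,5] [3,7] [3,8] [8,10] [4,12] [11,13] [7,14] [10,15] [13,16] [16,17] [17,19]
{[0,1],[1,3]} hit by 1; {[3,4],[4,5],[3,7],[3,8]} hit by 4; {[8,10],[4,12]} hit by 10; {[11,13],[7,14],[10,15],[13,16]} hit by 13; {[16,17],[17,19]} hit by 17.
Points: 1, 4, 10, 13, 17 (5 total).

10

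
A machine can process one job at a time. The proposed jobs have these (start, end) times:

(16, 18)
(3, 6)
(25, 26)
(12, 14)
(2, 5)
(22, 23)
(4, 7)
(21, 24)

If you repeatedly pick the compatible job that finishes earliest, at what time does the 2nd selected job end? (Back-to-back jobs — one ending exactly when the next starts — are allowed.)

14

Sorted by end: (2,5)  (3,6)  (4,7)  (12,14)  (16,18)  (22,23)  (21,24)  (25,26)
take (2,5); take (12,14); take (16,18); take (22,23); take (25,26).
Selected: (2,5) (12,14) (16,18) (22,23) (25,26)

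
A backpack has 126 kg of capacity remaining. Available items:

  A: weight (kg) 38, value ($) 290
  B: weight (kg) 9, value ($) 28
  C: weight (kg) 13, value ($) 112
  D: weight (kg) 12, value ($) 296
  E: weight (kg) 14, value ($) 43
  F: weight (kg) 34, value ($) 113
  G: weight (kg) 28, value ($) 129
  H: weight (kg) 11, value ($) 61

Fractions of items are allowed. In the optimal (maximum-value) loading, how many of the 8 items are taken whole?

5

Greedy by value/weight ratio, highest first.
Order: D (296/12=24.67) > C (112/13=8.62) > A (290/38=7.63) > H (61/11=5.55) > G (129/28=4.61) > F (113/34=3.32) > B (28/9=3.11) > E (43/14=3.07)
Fill: take D (12 @ 296) → take C (13 @ 112) → take A (38 @ 290) → take H (11 @ 61) → take G (28 @ 129) → take 24/34 of F → 79.76; 126/126 used.
5 item(s) taken whole; one partial (take 24/34 of F).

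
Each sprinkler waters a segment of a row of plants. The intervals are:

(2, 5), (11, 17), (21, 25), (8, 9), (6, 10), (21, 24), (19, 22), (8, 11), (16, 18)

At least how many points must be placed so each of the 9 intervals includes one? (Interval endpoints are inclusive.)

4

Sort by right endpoint; whenever an interval is uncovered, place a point at its right end.
Sorted: [2,5] [8,9] [6,10] [8,11] [11,17] [16,18] [19,22] [21,24] [21,25]
{[2,5]} hit by 5; {[8,9],[6,10],[8,11]} hit by 9; {[11,17],[16,18]} hit by 17; {[19,22],[21,24],[21,25]} hit by 22.
Points: 5, 9, 17, 22 (4 total).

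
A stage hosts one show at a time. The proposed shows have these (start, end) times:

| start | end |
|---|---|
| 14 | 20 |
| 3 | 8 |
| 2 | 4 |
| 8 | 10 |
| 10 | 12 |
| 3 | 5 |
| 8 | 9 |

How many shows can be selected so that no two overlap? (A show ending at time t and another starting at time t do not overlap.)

4

By end time: (2,4), (3,5), (3,8), (8,9), (8,10), (10,12), (14,20).
Pick (2,4); next start ≥ 4 → (8,9); next start ≥ 9 → (10,12); next start ≥ 12 → (14,20).
Selected 4 shows.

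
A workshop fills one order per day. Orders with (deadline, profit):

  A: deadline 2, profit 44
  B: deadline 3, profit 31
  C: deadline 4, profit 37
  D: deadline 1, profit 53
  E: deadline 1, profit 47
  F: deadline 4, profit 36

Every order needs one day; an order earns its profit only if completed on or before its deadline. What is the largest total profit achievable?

170

By profit: D(d1,53), E(d1,47), A(d2,44), C(d4,37), F(d4,36), B(d3,31)
D→slot 1; E skipped; A→slot 2; C→slot 4; F→slot 3; B skipped.
Profit = 53 + 44 + 36 + 37 = 170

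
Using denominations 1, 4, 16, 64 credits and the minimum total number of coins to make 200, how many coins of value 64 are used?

200 = 3×64 + 2×4
Count of 64: 3

3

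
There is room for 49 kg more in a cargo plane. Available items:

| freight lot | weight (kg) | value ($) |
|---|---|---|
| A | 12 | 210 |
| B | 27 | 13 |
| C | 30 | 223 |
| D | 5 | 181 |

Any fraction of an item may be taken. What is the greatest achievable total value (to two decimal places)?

614.96

Greedy by value/weight ratio, highest first.
Order: D (181/5=36.20) > A (210/12=17.50) > C (223/30=7.43) > B (13/27=0.48)
Fill: take D (5 @ 181) → take A (12 @ 210) → take C (30 @ 223) → take 2/27 of B → 0.96; 49/49 used.
Total value = 614.96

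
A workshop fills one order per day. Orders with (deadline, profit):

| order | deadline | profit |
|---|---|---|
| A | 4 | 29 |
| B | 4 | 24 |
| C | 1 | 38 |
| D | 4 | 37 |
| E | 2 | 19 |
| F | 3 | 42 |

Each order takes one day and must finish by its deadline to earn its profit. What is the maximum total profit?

146

Take jobs in profit order; each goes to the latest open slot no later than its deadline.
Profit order: F=42 C=38 D=37 A=29 B=24 E=19
Assign: F→slot 3, C→slot 1, D→slot 4, A→slot 2, B skipped, E skipped.
Slots: [1:C] [2:A] [3:F] [4:D]
Profit = 38 + 29 + 42 + 37 = 146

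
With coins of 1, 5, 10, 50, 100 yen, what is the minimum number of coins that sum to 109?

109 − 1×100→9 − 1×5→4 − 4×1→0
Total coins = 1 + 1 + 4 = 6

6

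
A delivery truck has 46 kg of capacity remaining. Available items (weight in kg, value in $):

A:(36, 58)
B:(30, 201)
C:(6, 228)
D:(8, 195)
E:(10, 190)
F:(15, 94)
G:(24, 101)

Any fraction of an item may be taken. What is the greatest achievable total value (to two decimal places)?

Greedy by value/weight ratio, highest first.
Ratios (sorted): C 38.00, D 24.38, E 19.00, B 6.70, F 6.27, G 4.21, A 1.61
take C (6 @ 228); take D (8 @ 195); take E (10 @ 190); take 22/30 of B → 147.40. Capacity used 46/46.
Total value = 760.40

760.40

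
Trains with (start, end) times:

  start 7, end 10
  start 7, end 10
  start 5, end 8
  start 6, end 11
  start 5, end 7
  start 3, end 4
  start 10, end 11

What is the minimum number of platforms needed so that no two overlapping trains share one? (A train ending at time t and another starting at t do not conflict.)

4

Count concurrent intervals with a sweep; the peak is the room count.
Events (time:±→running): 3:+→1 4:-→0 5:+→1 5:+→2 6:+→3 7:-→2 7:+→3 7:+→4 … peak 4.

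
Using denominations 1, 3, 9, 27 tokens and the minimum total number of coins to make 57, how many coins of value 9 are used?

0

Greedy: take as many of the largest coin as possible, then repeat with the remainder.
57 = 2×27 + 1×3
Count of 9: 0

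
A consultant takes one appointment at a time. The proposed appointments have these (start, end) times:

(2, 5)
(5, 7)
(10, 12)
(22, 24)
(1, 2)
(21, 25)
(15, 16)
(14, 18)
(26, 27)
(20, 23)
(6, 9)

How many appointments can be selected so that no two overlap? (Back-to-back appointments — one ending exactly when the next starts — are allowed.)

Sort by end time and greedily take each interval whose start is ≥ the last chosen end.
By end time: (1,2), (2,5), (5,7), (6,9), (10,12), (15,16), (14,18), (20,23), (22,24), (21,25), (26,27).
Pick (1,2); next start ≥ 2 → (2,5); next start ≥ 5 → (5,7); next start ≥ 7 → (10,12); next start ≥ 12 → (15,16); next start ≥ 16 → (20,23); next start ≥ 23 → (26,27).
Selected 7 appointments.

7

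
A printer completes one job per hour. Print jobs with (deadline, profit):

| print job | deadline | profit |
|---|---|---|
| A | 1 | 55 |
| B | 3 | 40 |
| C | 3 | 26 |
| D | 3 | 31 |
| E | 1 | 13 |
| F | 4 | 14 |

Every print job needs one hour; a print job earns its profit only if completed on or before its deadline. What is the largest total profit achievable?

Sort by profit descending; place each in the latest free slot ≤ its deadline.
By profit: A(d1,55), B(d3,40), D(d3,31), C(d3,26), F(d4,14), E(d1,13)
A→slot 1; B→slot 3; D→slot 2; C skipped; F→slot 4; E skipped.
Profit = 55 + 31 + 40 + 14 = 140

140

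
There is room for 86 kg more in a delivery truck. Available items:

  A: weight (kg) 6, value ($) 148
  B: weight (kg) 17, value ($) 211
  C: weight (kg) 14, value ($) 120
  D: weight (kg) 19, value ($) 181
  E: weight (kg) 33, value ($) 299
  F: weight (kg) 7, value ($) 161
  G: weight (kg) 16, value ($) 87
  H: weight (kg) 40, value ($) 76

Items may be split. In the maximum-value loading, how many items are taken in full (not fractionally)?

Ratios (sorted): A 24.67, F 23.00, B 12.41, D 9.53, E 9.06, C 8.57, G 5.44, H 1.90
take A (6 @ 148); take F (7 @ 161); take B (17 @ 211); take D (19 @ 181); take E (33 @ 299); take 4/14 of C → 34.29. Capacity used 86/86.
5 item(s) taken whole; one partial (take 4/14 of C).

5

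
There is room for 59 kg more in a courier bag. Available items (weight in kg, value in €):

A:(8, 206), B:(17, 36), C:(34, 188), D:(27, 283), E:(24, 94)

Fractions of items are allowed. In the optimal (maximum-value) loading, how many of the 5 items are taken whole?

2

Order: A (206/8=25.75) > D (283/27=10.48) > C (188/34=5.53) > E (94/24=3.92) > B (36/17=2.12)
Fill: take A (8 @ 206) → take D (27 @ 283) → take 24/34 of C → 132.71; 59/59 used.
2 item(s) taken whole; one partial (take 24/34 of C).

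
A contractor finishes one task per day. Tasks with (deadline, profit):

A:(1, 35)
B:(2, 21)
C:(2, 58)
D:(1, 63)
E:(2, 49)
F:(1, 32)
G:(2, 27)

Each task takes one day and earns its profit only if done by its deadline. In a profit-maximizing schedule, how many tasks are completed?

2

By profit: D(d1,63), C(d2,58), E(d2,49), A(d1,35), F(d1,32), G(d2,27), B(d2,21)
D→slot 1; C→slot 2; E skipped; A skipped; F skipped; G skipped; B skipped.
2 of 7 scheduled.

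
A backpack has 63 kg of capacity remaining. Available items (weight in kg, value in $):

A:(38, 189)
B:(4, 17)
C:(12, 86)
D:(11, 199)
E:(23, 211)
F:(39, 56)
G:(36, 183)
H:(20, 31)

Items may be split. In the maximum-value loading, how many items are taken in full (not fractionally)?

Ratios (sorted): D 18.09, E 9.17, C 7.17, G 5.08, A 4.97, B 4.25, H 1.55, F 1.44
take D (11 @ 199); take E (23 @ 211); take C (12 @ 86); take 17/36 of G → 86.42. Capacity used 63/63.
3 item(s) taken whole; one partial (take 17/36 of G).

3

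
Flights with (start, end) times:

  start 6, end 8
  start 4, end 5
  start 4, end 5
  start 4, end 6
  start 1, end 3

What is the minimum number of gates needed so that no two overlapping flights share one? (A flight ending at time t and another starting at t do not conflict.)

3

The answer is the maximum number of intervals overlapping at any instant.
starts: [1, 4, 4, 4, 6]
ends:   [3, 5, 5, 6, 8]
s1→1 e3→0 s4→1 s4→2 s4→3  — peak 3.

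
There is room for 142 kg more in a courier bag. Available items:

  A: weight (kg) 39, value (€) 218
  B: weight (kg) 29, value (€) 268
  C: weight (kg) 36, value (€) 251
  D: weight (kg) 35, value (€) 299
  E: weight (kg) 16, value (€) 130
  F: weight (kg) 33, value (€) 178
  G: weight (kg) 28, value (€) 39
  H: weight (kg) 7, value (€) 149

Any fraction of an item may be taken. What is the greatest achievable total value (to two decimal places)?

1203.21

Ratios (sorted): H 21.29, B 9.24, D 8.54, E 8.12, C 6.97, A 5.59, F 5.39, G 1.39
take H (7 @ 149); take B (29 @ 268); take D (35 @ 299); take E (16 @ 130); take C (36 @ 251); take 19/39 of A → 106.21. Capacity used 142/142.
Total value = 1203.21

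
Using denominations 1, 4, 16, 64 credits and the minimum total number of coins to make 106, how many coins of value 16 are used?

2

Use the largest denomination that fits, subtract, and repeat.
106 = 1×64 + 2×16 + 2×4 + 2×1
Count of 16: 2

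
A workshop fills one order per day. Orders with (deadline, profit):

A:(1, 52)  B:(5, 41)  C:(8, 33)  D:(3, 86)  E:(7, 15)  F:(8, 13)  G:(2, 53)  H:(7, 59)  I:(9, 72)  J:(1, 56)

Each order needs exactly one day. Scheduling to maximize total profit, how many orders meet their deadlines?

9

Sort by profit descending; place each in the latest free slot ≤ its deadline.
By profit: D(d3,86), I(d9,72), H(d7,59), J(d1,56), G(d2,53), A(d1,52), B(d5,41), C(d8,33), E(d7,15), F(d8,13)
D→slot 3; I→slot 9; H→slot 7; J→slot 1; G→slot 2; A skipped; B→slot 5; C→slot 8; E→slot 6; F→slot 4.
9 of 10 scheduled.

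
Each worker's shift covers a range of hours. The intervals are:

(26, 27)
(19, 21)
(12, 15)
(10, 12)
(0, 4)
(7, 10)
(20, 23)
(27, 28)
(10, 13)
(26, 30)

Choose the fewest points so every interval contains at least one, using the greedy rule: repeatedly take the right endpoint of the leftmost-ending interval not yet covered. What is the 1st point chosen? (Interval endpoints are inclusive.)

4

Sort by right endpoint; whenever an interval is uncovered, place a point at its right end.
Sorted: [0,4] [7,10] [10,12] [10,13] [12,15] [19,21] [20,23] [26,27] [27,28] [26,30]
{[0,4]} hit by 4; {[7,10],[10,12],[10,13]} hit by 10; {[12,15]} hit by 15; {[19,21],[20,23]} hit by 21; {[26,27],[27,28],[26,30]} hit by 27.
Points: 4, 10, 15, 21, 27 (5 total).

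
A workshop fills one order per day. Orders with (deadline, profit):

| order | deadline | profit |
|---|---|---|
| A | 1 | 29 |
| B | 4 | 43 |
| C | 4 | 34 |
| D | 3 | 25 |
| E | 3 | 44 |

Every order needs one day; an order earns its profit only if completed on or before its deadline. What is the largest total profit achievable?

Profit order: E=44 B=43 C=34 A=29 D=25
Assign: E→slot 3, B→slot 4, C→slot 2, A→slot 1, D skipped.
Slots: [1:A] [2:C] [3:E] [4:B]
Profit = 29 + 34 + 44 + 43 = 150

150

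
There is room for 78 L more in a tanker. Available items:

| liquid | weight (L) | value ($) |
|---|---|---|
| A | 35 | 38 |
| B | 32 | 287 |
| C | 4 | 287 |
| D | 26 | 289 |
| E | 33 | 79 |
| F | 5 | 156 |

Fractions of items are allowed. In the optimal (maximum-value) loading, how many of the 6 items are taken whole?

4

Sort by value per unit weight and fill in that order.
Ratios (sorted): C 71.75, F 31.20, D 11.12, B 8.97, E 2.39, A 1.09
take C (4 @ 287); take F (5 @ 156); take D (26 @ 289); take B (32 @ 287); take 11/33 of E → 26.33. Capacity used 78/78.
4 item(s) taken whole; one partial (take 11/33 of E).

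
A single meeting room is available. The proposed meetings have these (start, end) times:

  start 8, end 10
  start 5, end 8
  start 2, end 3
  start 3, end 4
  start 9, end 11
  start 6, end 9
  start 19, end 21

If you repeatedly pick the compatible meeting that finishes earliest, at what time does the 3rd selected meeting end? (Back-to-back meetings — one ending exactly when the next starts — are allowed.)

8

Greedy by earliest finish: after sorting by end time, pick each interval compatible with the last pick.
Sorted by end: (2,3)  (3,4)  (5,8)  (6,9)  (8,10)  (9,11)  (19,21)
take (2,3); take (3,4); take (5,8); skip (6,9); take (8,10); skip (9,11); take (19,21).
Selected: (2,3) (3,4) (5,8) (8,10) (19,21)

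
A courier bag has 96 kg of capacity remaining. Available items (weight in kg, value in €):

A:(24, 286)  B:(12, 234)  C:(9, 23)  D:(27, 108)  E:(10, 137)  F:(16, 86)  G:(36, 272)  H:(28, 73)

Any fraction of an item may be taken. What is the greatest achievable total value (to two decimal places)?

1004.25

Ratios (sorted): B 19.50, E 13.70, A 11.92, G 7.56, F 5.38, D 4.00, H 2.61, C 2.56
take B (12 @ 234); take E (10 @ 137); take A (24 @ 286); take G (36 @ 272); take 14/16 of F → 75.25. Capacity used 96/96.
Total value = 1004.25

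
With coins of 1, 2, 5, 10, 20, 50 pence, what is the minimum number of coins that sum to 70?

Use the largest denomination that fits, subtract, and repeat.
70 − 1×50→20 − 1×20→0
Total coins = 1 + 1 = 2

2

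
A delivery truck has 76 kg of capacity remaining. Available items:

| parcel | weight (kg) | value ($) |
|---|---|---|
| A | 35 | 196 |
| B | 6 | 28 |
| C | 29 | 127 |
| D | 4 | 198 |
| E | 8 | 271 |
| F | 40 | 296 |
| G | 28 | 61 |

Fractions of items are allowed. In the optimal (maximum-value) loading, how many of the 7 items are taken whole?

Greedy by value/weight ratio, highest first.
Order: D (198/4=49.50) > E (271/8=33.88) > F (296/40=7.40) > A (196/35=5.60) > B (28/6=4.67) > C (127/29=4.38) > G (61/28=2.18)
Fill: take D (4 @ 198) → take E (8 @ 271) → take F (40 @ 296) → take 24/35 of A → 134.40; 76/76 used.
3 item(s) taken whole; one partial (take 24/35 of A).

3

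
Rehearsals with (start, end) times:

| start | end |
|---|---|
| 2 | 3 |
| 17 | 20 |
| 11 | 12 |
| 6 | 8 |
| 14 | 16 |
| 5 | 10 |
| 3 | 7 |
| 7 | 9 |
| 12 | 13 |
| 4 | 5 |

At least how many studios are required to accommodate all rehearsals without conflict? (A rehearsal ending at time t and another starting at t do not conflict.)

Count concurrent intervals with a sweep; the peak is the room count.
Events (time:±→running): 2:+→1 3:-→0 3:+→1 4:+→2 5:-→1 5:+→2 6:+→3 … peak 3.

3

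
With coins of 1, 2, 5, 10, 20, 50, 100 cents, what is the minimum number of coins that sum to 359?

Greedy: take as many of the largest coin as possible, then repeat with the remainder.
359 = 3×100 + 1×50 + 1×5 + 2×2
Total coins = 3 + 1 + 1 + 2 = 7

7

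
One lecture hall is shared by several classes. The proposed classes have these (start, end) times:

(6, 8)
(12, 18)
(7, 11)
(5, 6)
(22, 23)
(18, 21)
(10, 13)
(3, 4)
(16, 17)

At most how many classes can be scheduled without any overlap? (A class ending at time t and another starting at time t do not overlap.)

7

Greedy by earliest finish: after sorting by end time, pick each interval compatible with the last pick.
By end time: (3,4), (5,6), (6,8), (7,11), (10,13), (16,17), (12,18), (18,21), (22,23).
Pick (3,4); next start ≥ 4 → (5,6); next start ≥ 6 → (6,8); next start ≥ 8 → (10,13); next start ≥ 13 → (16,17); next start ≥ 17 → (18,21); next start ≥ 21 → (22,23).
Selected 7 classes.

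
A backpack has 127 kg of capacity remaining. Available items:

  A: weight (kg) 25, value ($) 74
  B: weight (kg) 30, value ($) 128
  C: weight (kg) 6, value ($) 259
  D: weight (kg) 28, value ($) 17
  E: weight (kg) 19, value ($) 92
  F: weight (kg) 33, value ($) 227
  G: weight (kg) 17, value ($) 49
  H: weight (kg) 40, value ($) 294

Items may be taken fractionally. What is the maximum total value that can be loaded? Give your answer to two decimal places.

995.73

Sort by value per unit weight and fill in that order.
Order: C (259/6=43.17) > H (294/40=7.35) > F (227/33=6.88) > E (92/19=4.84) > B (128/30=4.27) > A (74/25=2.96) > G (49/17=2.88) > D (17/28=0.61)
Fill: take C (6 @ 259) → take H (40 @ 294) → take F (33 @ 227) → take E (19 @ 92) → take 29/30 of B → 123.73; 127/127 used.
Total value = 995.73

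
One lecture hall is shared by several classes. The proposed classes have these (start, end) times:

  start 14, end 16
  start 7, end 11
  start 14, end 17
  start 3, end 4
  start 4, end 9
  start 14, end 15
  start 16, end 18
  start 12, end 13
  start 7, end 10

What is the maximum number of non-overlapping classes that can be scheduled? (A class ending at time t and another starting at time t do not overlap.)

5

By end time: (3,4), (4,9), (7,10), (7,11), (12,13), (14,15), (14,16), (14,17), (16,18).
Pick (3,4); next start ≥ 4 → (4,9); next start ≥ 9 → (12,13); next start ≥ 13 → (14,15); next start ≥ 15 → (16,18).
Selected 5 classes.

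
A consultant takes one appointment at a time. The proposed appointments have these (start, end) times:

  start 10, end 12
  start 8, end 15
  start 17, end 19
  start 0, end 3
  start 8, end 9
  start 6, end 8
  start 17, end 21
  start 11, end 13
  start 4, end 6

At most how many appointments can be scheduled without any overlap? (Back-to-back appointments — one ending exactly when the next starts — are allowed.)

Sort by end time and greedily take each interval whose start is ≥ the last chosen end.
By end time: (0,3), (4,6), (6,8), (8,9), (10,12), (11,13), (8,15), (17,19), (17,21).
Pick (0,3); next start ≥ 3 → (4,6); next start ≥ 6 → (6,8); next start ≥ 8 → (8,9); next start ≥ 9 → (10,12); next start ≥ 12 → (17,19).
Selected 6 appointments.

6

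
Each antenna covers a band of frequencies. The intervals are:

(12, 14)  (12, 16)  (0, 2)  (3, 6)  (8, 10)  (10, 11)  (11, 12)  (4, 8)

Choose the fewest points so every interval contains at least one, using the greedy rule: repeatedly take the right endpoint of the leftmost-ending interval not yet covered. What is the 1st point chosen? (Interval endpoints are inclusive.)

Sort by right endpoint; whenever an interval is uncovered, place a point at its right end.
Sorted: [0,2] [3,6] [4,8] [8,10] [10,11] [11,12] [12,14] [12,16]
{[0,2]} hit by 2; {[3,6],[4,8]} hit by 6; {[8,10],[10,11]} hit by 10; {[11,12],[12,14],[12,16]} hit by 12.
Points: 2, 6, 10, 12 (4 total).

2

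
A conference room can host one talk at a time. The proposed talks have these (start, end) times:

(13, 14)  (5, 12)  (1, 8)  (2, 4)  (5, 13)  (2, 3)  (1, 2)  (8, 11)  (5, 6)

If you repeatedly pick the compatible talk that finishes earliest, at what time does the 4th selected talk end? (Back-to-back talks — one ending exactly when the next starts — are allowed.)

11

Greedy by earliest finish: after sorting by end time, pick each interval compatible with the last pick.
Sorted by end: (1,2)  (2,3)  (2,4)  (5,6)  (1,8)  (8,11)  (5,12)  (5,13)  (13,14)
take (1,2); take (2,3); take (5,6); skip (1,8); take (8,11); skip (5,13); take (13,14).
Selected: (1,2) (2,3) (5,6) (8,11) (13,14)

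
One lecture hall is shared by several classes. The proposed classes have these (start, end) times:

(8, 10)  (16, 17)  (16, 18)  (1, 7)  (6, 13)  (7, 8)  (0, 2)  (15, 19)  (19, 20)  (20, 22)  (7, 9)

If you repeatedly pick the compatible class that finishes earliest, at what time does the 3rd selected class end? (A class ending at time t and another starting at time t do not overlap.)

10

Sorted by end: (0,2)  (1,7)  (7,8)  (7,9)  (8,10)  (6,13)  (16,17)  (16,18)  (15,19)  (19,20)  (20,22)
take (0,2); take (7,8); skip (7,9); take (8,10); take (16,17); skip (16,18); take (19,20); take (20,22).
Selected: (0,2) (7,8) (8,10) (16,17) (19,20) (20,22)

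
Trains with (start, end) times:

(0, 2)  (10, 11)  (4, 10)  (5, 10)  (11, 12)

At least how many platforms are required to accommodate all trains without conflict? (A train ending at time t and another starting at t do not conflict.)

Count concurrent intervals with a sweep; the peak is the room count.
starts: [0, 4, 5, 10, 11]
ends:   [2, 10, 10, 11, 12]
s0→1 e2→0 s4→1 s5→2  — peak 2.

2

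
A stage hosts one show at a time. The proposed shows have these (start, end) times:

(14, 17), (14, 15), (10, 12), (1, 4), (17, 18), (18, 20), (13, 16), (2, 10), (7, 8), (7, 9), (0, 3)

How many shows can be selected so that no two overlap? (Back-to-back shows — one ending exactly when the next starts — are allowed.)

Order by finish time; keep every interval that doesn't clash with the previous kept one.
Sorted by end: (0,3)  (1,4)  (7,8)  (7,9)  (2,10)  (10,12)  (14,15)  (13,16)  (14,17)  (17,18)  (18,20)
take (0,3); take (7,8); take (10,12); take (14,15); skip (13,16); skip (14,17); take (17,18); take (18,20).
Selected 6 shows.

6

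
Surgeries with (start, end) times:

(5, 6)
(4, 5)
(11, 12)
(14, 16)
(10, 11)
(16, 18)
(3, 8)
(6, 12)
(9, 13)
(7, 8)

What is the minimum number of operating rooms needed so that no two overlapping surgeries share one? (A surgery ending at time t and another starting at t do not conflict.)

The answer is the maximum number of intervals overlapping at any instant.
starts: [3, 4, 5, 6, 7, 9, 10, 11, 14, 16]
ends:   [5, 6, 8, 8, 11, 12, 12, 13, 16, 18]
s3→1 s4→2 e5→1 s5→2 e6→1 s6→2 s7→3  — peak 3.

3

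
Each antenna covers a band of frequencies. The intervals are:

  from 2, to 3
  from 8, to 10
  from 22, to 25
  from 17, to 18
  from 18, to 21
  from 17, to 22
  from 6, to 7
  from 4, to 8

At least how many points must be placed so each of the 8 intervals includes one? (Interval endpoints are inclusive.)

5

Process intervals by earliest right end; each time one isn't hit yet, stab at its right endpoint.
Sorted: [2,3] [6,7] [4,8] [8,10] [17,18] [18,21] [17,22] [22,25]
{[2,3]} hit by 3; {[6,7],[4,8]} hit by 7; {[8,10]} hit by 10; {[17,18],[18,21],[17,22]} hit by 18; {[22,25]} hit by 25.
Points: 3, 7, 10, 18, 25 (5 total).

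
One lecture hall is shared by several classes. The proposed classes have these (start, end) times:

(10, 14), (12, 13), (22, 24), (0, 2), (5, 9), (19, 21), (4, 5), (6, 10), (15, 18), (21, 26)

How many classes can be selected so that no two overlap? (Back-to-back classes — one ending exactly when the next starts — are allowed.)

Sort by end time and greedily take each interval whose start is ≥ the last chosen end.
By end time: (0,2), (4,5), (5,9), (6,10), (12,13), (10,14), (15,18), (19,21), (22,24), (21,26).
Pick (0,2); next start ≥ 2 → (4,5); next start ≥ 5 → (5,9); next start ≥ 9 → (12,13); next start ≥ 13 → (15,18); next start ≥ 18 → (19,21); next start ≥ 21 → (22,24).
Selected 7 classes.

7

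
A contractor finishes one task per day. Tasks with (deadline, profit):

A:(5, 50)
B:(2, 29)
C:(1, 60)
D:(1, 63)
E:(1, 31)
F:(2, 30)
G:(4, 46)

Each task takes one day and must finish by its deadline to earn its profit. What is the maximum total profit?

189

Sort by profit descending; place each in the latest free slot ≤ its deadline.
By profit: D(d1,63), C(d1,60), A(d5,50), G(d4,46), E(d1,31), F(d2,30), B(d2,29)
D→slot 1; C skipped; A→slot 5; G→slot 4; E skipped; F→slot 2; B skipped.
Profit = 63 + 30 + 46 + 50 = 189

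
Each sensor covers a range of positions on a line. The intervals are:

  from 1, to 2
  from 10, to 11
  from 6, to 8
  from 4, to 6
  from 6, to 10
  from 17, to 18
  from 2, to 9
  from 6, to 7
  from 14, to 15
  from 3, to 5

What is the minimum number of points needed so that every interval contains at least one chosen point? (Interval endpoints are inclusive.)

6

Process intervals by earliest right end; each time one isn't hit yet, stab at its right endpoint.
Sorted: [1,2] [3,5] [4,6] [6,7] [6,8] [2,9] [6,10] [10,11] [14,15] [17,18]
{[1,2]} hit by 2; {[3,5],[4,6]} hit by 5; {[6,7],[6,8],[2,9],[6,10]} hit by 7; {[10,11]} hit by 11; {[14,15]} hit by 15; {[17,18]} hit by 18.
Points: 2, 5, 7, 11, 15, 18 (6 total).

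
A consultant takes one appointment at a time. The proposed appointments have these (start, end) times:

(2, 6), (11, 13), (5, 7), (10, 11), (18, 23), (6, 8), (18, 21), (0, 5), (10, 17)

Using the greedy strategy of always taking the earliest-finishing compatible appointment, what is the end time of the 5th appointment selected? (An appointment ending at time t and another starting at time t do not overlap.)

Greedy by earliest finish: after sorting by end time, pick each interval compatible with the last pick.
By end time: (0,5), (2,6), (5,7), (6,8), (10,11), (11,13), (10,17), (18,21), (18,23).
Pick (0,5); next start ≥ 5 → (5,7); next start ≥ 7 → (10,11); next start ≥ 11 → (11,13); next start ≥ 13 → (18,21).
Selected: (0,5) (5,7) (10,11) (11,13) (18,21)

21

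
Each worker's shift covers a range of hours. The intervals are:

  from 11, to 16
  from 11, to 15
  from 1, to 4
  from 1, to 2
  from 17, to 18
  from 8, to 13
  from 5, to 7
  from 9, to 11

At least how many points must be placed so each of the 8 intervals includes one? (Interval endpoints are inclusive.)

Sort by right endpoint; whenever an interval is uncovered, place a point at its right end.
By right end: [1,2]  [1,4]  [5,7]  [9,11]  [8,13]  [11,15]  [11,16]  [17,18]
[1,2] uncovered → point at 2; [5,7] uncovered → point at 7; [9,11] uncovered → point at 11; [17,18] uncovered → point at 18.
Points: 2, 7, 11, 18 (4 total).

4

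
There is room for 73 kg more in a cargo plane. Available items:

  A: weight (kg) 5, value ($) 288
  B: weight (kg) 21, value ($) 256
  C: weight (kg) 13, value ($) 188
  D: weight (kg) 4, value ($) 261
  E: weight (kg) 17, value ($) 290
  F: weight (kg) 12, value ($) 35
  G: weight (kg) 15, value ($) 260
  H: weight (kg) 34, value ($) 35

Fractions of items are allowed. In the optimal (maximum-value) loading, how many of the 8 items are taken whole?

Greedy by value/weight ratio, highest first.
Ratios (sorted): D 65.25, A 57.60, G 17.33, E 17.06, C 14.46, B 12.19, F 2.92, H 1.03
take D (4 @ 261); take A (5 @ 288); take G (15 @ 260); take E (17 @ 290); take C (13 @ 188); take 19/21 of B → 231.62. Capacity used 73/73.
5 item(s) taken whole; one partial (take 19/21 of B).

5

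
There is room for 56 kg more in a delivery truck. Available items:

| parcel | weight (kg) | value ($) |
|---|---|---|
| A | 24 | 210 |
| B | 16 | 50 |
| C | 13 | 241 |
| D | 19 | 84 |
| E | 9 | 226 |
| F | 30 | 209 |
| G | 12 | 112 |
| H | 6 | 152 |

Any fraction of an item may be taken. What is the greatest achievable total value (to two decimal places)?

Sort by value per unit weight and fill in that order.
Order: H (152/6=25.33) > E (226/9=25.11) > C (241/13=18.54) > G (112/12=9.33) > A (210/24=8.75) > F (209/30=6.97) > D (84/19=4.42) > B (50/16=3.12)
Fill: take H (6 @ 152) → take E (9 @ 226) → take C (13 @ 241) → take G (12 @ 112) → take 16/24 of A → 140.00; 56/56 used.
Total value = 871.00

871.00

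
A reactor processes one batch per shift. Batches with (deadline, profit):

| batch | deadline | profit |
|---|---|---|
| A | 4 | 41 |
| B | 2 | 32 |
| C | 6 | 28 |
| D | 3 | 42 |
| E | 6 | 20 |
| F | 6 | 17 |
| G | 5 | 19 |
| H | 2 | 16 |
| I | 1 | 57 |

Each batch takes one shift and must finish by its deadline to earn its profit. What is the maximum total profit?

Take jobs in profit order; each goes to the latest open slot no later than its deadline.
By profit: I(d1,57), D(d3,42), A(d4,41), B(d2,32), C(d6,28), E(d6,20), G(d5,19), F(d6,17), H(d2,16)
I→slot 1; D→slot 3; A→slot 4; B→slot 2; C→slot 6; E→slot 5; G skipped; F skipped; H skipped.
Profit = 57 + 32 + 42 + 41 + 20 + 28 = 220

220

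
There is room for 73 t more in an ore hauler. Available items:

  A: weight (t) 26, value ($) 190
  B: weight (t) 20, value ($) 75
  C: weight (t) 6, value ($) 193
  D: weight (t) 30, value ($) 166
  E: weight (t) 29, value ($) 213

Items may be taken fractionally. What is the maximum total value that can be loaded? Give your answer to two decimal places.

662.40

Greedy by value/weight ratio, highest first.
Order: C (193/6=32.17) > E (213/29=7.34) > A (190/26=7.31) > D (166/30=5.53) > B (75/20=3.75)
Fill: take C (6 @ 193) → take E (29 @ 213) → take A (26 @ 190) → take 12/30 of D → 66.40; 73/73 used.
Total value = 662.40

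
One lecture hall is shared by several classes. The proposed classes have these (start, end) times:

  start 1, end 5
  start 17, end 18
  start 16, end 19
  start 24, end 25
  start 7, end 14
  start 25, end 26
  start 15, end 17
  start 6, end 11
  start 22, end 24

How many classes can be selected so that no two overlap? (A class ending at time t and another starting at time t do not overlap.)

Order by finish time; keep every interval that doesn't clash with the previous kept one.
Sorted by end: (1,5)  (6,11)  (7,14)  (15,17)  (17,18)  (16,19)  (22,24)  (24,25)  (25,26)
take (1,5); take (6,11); skip (7,14); take (15,17); take (17,18); take (22,24); take (24,25); take (25,26).
Selected 7 classes.

7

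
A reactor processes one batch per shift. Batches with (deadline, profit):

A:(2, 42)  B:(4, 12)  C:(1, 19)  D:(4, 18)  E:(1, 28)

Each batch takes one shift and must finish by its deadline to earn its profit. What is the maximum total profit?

Sort by profit descending; place each in the latest free slot ≤ its deadline.
By profit: A(d2,42), E(d1,28), C(d1,19), D(d4,18), B(d4,12)
A→slot 2; E→slot 1; C skipped; D→slot 4; B→slot 3.
Profit = 28 + 42 + 12 + 18 = 100

100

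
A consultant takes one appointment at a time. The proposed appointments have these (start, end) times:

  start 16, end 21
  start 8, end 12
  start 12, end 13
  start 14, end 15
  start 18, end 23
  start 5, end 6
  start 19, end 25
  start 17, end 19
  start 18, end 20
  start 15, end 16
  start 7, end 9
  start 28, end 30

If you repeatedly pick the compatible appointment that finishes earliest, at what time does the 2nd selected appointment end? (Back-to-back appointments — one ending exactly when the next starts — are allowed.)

9

By end time: (5,6), (7,9), (8,12), (12,13), (14,15), (15,16), (17,19), (18,20), (16,21), (18,23), (19,25), (28,30).
Pick (5,6); next start ≥ 6 → (7,9); next start ≥ 9 → (12,13); next start ≥ 13 → (14,15); next start ≥ 15 → (15,16); next start ≥ 16 → (17,19); next start ≥ 19 → (19,25); next start ≥ 25 → (28,30).
Selected: (5,6) (7,9) (12,13) (14,15) (15,16) (17,19) (19,25) (28,30)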